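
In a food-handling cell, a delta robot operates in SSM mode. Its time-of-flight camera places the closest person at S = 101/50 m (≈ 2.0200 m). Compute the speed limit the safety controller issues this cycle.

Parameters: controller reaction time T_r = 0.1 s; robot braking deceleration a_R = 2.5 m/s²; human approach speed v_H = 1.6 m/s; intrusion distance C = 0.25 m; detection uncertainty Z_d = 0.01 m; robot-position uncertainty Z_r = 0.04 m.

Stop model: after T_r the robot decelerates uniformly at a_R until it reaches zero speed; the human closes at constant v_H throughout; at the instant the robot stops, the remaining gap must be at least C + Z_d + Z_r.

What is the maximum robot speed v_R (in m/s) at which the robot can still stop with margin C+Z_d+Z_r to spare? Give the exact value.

collect terms ⇒ (1/5)·v_R² + (37/50)·v_R + (-39/25) = 0
  disc = (37/50)² − 4·(1/5)·(-39/25) = 4489/2500 ; √disc = 67/50
  v_R = (−(37/50) + 67/50) / (2·(1/5)) = 3/2 m/s
check:
stop time T_s = (3/2)/(5/2) = 0.6000 s
reaction-phase robot travel = 1.5000·0.1000 = 0.1500 m
robot covers 1.5000·0.6000 − ½·2.5000·0.6000² = 0.4500 m while stopping
person approaches 1.6000·(0.1000+0.6000) = 1.1200 m
residual clearance needed = 0.2500+0.0100+0.0400 = 0.3000 m
sum ≈ 0.1500+0.4500+1.1200+0.3000 ≈ 2.0200 m = S ✓

v_R_max = 3/2 m/s = 1.5000 m/s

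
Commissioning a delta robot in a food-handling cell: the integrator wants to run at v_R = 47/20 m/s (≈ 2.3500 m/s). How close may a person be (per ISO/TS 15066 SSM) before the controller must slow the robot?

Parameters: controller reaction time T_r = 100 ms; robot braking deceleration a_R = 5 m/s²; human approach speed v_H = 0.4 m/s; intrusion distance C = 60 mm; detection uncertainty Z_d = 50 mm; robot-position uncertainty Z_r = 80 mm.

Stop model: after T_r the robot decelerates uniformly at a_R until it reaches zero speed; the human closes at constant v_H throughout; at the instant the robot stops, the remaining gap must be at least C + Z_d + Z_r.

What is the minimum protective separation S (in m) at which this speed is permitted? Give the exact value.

S_min = 4821/4000 m = 1.2052 m

stop time T_s = (47/20)/5 = 0.4700 s
robot covers v_R·T_r = 2.3500·0.1000 = 0.2350 m before braking
robot covers 2.3500·0.4700 − ½·5.0000·0.4700² = 0.5523 m while stopping
human over T_r+T_s: 0.4000·(0.1000+0.4700) = 0.2280 m
residual clearance needed = 0.0600+0.0500+0.0800 = 0.1900 m
S_min ≈ 0.2350+0.5523+0.2280+0.1900  ⇒  S_min = 4821/4000 m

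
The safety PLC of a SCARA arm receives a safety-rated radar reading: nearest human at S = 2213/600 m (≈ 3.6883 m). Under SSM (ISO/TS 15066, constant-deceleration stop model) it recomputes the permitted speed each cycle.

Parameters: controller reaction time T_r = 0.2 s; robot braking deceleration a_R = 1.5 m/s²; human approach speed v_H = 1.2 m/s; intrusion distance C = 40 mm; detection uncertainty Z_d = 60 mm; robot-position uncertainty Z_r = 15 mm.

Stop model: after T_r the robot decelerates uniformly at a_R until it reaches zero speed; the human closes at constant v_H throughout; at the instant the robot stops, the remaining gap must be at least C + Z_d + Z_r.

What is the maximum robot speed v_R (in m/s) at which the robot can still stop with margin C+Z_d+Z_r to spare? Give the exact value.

v_R_max = 2 m/s = 2.0000 m/s

collect terms ⇒ (1/3)·v_R² + (1)·v_R + (-10/3) = 0
  disc = (1)² − 4·(1/3)·(-10/3) = 49/9 ; √disc = 7/3
  v_R = (−(1) + 7/3) / (2·(1/3)) = 2 m/s
check:
T_s = v_R/a_R = 2/(3/2) = 1.3333 s
robot covers v_R·T_r = 2.0000·0.2000 = 0.4000 m before braking
robot covers 2.0000·1.3333 − ½·1.5000·1.3333² = 1.3333 m while stopping
person approaches 1.2000·(0.2000+1.3333) = 1.8400 m
C+Z_d+Z_r = 0.0400+0.0600+0.0150 = 0.1150 m
sum ≈ 0.4000+1.3333+1.8400+0.1150 ≈ 3.6883 m = S ✓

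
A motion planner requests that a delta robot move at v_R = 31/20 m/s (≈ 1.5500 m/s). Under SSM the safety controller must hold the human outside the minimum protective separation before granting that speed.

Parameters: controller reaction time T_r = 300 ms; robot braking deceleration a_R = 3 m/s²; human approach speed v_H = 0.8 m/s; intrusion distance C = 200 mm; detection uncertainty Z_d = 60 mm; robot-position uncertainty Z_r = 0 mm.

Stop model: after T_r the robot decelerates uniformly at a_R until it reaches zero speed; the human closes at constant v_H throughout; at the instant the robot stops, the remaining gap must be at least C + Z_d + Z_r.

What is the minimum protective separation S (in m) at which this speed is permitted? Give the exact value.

stop time T_s = (31/20)/3 = 0.5167 s
robot covers v_R·T_r = 1.5500·0.3000 = 0.4650 m before braking
robot covers 1.5500·0.5167 − ½·3.0000·0.5167² = 0.4004 m while stopping
person approaches 0.8000·(0.3000+0.5167) = 0.6533 m
margins: 0.2000+0.0600+0.0000 = 0.2600 m
S_min ≈ 0.4650+0.4004+0.6533+0.2600  ⇒  S_min = 1423/800 m

S_min = 1423/800 m = 1.7788 m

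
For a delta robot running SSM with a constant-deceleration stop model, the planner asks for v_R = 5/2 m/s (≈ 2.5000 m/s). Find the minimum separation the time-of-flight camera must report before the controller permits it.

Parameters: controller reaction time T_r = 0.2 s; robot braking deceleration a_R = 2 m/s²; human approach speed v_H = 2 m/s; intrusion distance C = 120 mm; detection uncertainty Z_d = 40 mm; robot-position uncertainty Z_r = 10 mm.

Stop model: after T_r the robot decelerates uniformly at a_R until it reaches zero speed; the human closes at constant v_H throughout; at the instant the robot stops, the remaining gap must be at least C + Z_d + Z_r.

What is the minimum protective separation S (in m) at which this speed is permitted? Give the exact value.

S_min = 2053/400 m = 5.1325 m

T_s = v_R/a_R = (5/2)/2 = 1.2500 s
robot covers v_R·T_r = 2.5000·0.2000 = 0.5000 m before braking
robot covers 2.5000·1.2500 − ½·2.0000·1.2500² = 1.5625 m while stopping
person approaches 2.0000·(0.2000+1.2500) = 2.9000 m
residual clearance needed = 0.1200+0.0400+0.0100 = 0.1700 m
S_min ≈ 0.5000+1.5625+2.9000+0.1700  ⇒  S_min = 2053/400 m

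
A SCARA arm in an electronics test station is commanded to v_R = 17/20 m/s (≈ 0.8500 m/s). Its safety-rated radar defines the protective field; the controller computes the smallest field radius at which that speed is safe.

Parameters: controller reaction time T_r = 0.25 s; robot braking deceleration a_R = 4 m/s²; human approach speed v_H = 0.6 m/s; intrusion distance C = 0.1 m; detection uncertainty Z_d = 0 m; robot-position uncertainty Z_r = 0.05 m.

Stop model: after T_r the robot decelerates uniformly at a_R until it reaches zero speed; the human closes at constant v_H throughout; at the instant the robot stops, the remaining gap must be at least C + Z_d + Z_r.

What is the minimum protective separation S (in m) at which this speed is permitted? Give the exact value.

S_min = 2337/3200 m = 0.7303 m

stop time T_s = (17/20)/4 = 0.2125 s
reaction-phase robot travel = 0.8500·0.2500 = 0.2125 m
braking distance = 0.8500²/(2·4.0000) = 0.0903 m
person approaches 0.6000·(0.2500+0.2125) = 0.2775 m
residual clearance needed = 0.1000+0.0000+0.0500 = 0.1500 m
S_min ≈ 0.2125+0.0903+0.2775+0.1500  ⇒  S_min = 2337/3200 m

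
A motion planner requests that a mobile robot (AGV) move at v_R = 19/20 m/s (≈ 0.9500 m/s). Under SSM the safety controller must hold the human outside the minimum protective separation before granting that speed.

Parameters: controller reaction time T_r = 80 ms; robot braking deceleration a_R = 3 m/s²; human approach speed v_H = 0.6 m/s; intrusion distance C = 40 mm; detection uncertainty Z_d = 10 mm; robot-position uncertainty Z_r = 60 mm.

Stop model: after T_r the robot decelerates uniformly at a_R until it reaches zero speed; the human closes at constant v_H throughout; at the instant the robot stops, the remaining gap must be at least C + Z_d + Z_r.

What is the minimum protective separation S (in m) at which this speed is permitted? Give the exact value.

S_min = 6893/12000 m = 0.5744 m

T_s = v_R/a_R = (19/20)/3 = 0.3167 s
robot in T_r: 0.9500·0.0800 = 0.0760 m
braking distance = 0.9500²/(2·3.0000) = 0.1504 m
person approaches 0.6000·(0.0800+0.3167) = 0.2380 m
C+Z_d+Z_r = 0.0400+0.0100+0.0600 = 0.1100 m
S_min ≈ 0.0760+0.1504+0.2380+0.1100  ⇒  S_min = 6893/12000 m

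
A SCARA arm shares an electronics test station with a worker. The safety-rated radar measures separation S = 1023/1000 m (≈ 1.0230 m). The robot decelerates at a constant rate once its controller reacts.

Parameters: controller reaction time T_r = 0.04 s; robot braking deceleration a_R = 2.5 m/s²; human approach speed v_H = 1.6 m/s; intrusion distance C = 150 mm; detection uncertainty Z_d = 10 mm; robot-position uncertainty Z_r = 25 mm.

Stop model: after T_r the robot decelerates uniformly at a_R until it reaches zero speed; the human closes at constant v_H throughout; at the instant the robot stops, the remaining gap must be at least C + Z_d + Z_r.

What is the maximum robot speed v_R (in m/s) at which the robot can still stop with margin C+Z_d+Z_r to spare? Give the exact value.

v_R_max = 9/10 m/s = 0.9000 m/s

quadratic (1/5)·v² + (17/25)·v + (-387/500) = 0
  disc = (17/25)² − 4·(1/5)·(-387/500) = 676/625 ; √disc = 26/25
  v_R = (−(17/25) + 26/25) / (2·(1/5)) = 9/10 m/s
check:
stop time T_s = (9/10)/(5/2) = 0.3600 s
reaction-phase robot travel = 0.9000·0.0400 = 0.0360 m
braking distance = 0.9000²/(2·2.5000) = 0.1620 m
human closes 1.6000·0.4000 = 0.6400 m
C+Z_d+Z_r = 0.1500+0.0100+0.0250 = 0.1850 m
sum ≈ 0.0360+0.1620+0.6400+0.1850 ≈ 1.0230 m = S ✓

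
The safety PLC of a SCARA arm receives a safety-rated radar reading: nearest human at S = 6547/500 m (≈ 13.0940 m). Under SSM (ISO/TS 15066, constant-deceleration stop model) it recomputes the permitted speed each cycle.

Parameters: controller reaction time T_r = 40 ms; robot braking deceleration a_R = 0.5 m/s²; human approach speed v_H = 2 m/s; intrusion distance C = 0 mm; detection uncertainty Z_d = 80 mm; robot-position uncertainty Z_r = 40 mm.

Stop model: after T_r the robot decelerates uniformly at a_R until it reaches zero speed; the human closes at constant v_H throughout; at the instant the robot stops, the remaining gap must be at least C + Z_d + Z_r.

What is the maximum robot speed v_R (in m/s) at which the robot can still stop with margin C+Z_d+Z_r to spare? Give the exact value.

quadratic (1)·v² + (101/25)·v + (-6447/500) = 0
  disc = (101/25)² − 4·(1)·(-6447/500) = 42436/625 ; √disc = 206/25
  v_R = (−(101/25) + 206/25) / (2·(1)) = 21/10 m/s
check:
stop time T_s = (21/10)/(1/2) = 4.2000 s
reaction-phase robot travel = 2.1000·0.0400 = 0.0840 m
robot under decel: 2.1000²/(2·0.5000) = 4.4100 m
human over T_r+T_s: 2.0000·(0.0400+4.2000) = 8.4800 m
C+Z_d+Z_r = 0.0000+0.0800+0.0400 = 0.1200 m
sum ≈ 0.0840+4.4100+8.4800+0.1200 ≈ 13.0940 m = S ✓

v_R_max = 21/10 m/s = 2.1000 m/s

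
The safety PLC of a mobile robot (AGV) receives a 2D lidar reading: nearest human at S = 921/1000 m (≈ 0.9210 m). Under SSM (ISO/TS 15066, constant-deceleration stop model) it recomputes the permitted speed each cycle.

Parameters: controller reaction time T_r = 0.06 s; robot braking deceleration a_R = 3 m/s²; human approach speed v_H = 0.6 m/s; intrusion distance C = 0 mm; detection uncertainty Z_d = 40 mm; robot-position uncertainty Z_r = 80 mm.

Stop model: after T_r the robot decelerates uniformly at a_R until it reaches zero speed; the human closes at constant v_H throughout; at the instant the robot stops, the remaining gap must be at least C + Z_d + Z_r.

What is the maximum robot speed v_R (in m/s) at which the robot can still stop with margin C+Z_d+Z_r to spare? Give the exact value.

collect terms ⇒ (1/6)·v_R² + (13/50)·v_R + (-153/200) = 0
  disc = (13/50)² − 4·(1/6)·(-153/200) = 361/625 ; √disc = 19/25
  v_R = (−(13/50) + 19/25) / (2·(1/6)) = 3/2 m/s
check:
T_s = v_R/a_R = (3/2)/3 = 0.5000 s
robot in T_r: 1.5000·0.0600 = 0.0900 m
braking distance = 1.5000²/(2·3.0000) = 0.3750 m
human closes 0.6000·0.5600 = 0.3360 m
residual clearance needed = 0.0000+0.0400+0.0800 = 0.1200 m
sum ≈ 0.0900+0.3750+0.3360+0.1200 ≈ 0.9210 m = S ✓

v_R_max = 3/2 m/s = 1.5000 m/s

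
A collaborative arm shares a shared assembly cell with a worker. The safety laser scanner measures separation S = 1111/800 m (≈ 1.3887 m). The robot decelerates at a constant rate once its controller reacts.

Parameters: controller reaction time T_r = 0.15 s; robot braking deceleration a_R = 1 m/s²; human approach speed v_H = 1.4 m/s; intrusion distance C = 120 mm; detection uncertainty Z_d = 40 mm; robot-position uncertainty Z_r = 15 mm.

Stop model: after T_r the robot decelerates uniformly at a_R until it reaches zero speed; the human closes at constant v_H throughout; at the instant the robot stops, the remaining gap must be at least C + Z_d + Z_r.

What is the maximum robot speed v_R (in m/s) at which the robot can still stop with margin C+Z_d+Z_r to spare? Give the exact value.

collect terms ⇒ (1/2)·v_R² + (31/20)·v_R + (-803/800) = 0
  disc = (31/20)² − 4·(1/2)·(-803/800) = 441/100 ; √disc = 21/10
  v_R = (−(31/20) + 21/10) / (2·(1/2)) = 11/20 m/s
check:
stop time T_s = (11/20)/1 = 0.5500 s
robot in T_r: 0.5500·0.1500 = 0.0825 m
braking distance = 0.5500²/(2·1.0000) = 0.1512 m
human over T_r+T_s: 1.4000·(0.1500+0.5500) = 0.9800 m
residual clearance needed = 0.1200+0.0400+0.0150 = 0.1750 m
sum ≈ 0.0825+0.1512+0.9800+0.1750 ≈ 1.3887 m = S ✓

v_R_max = 11/20 m/s = 0.5500 m/s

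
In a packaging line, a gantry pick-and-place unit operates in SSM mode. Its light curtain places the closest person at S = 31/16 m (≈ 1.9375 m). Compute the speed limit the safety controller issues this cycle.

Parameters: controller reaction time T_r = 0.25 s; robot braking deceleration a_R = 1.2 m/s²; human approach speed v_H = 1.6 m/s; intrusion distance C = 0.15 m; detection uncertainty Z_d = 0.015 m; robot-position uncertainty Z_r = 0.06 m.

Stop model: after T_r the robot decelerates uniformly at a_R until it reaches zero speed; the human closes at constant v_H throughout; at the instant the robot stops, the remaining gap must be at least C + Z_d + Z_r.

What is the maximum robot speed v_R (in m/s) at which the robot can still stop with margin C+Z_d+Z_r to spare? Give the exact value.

collect terms ⇒ (5/12)·v_R² + (19/12)·v_R + (-21/16) = 0
  disc = (19/12)² − 4·(5/12)·(-21/16) = 169/36 ; √disc = 13/6
  v_R = (−(19/12) + 13/6) / (2·(5/12)) = 7/10 m/s
check:
T_s = v_R/a_R = (7/10)/(6/5) = 0.5833 s
reaction-phase robot travel = 0.7000·0.2500 = 0.1750 m
robot under decel: 0.7000²/(2·1.2000) = 0.2042 m
human over T_r+T_s: 1.6000·(0.2500+0.5833) = 1.3333 m
margins: 0.1500+0.0150+0.0600 = 0.2250 m
sum ≈ 0.1750+0.2042+1.3333+0.2250 ≈ 1.9375 m = S ✓

v_R_max = 7/10 m/s = 0.7000 m/s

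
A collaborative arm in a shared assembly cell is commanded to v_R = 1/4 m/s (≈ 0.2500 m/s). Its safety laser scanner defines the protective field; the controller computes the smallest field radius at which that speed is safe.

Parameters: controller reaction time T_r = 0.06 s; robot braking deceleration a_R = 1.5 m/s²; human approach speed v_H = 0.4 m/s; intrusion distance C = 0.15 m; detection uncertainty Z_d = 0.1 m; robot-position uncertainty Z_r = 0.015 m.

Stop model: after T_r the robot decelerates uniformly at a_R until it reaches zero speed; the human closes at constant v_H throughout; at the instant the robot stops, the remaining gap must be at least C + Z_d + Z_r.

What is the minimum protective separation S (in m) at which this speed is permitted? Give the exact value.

braking lasts T_s = (1/4)/(3/2) = 0.1667 s
reaction-phase robot travel = 0.2500·0.0600 = 0.0150 m
robot under decel: 0.2500²/(2·1.5000) = 0.0208 m
person approaches 0.4000·(0.0600+0.1667) = 0.0907 m
C+Z_d+Z_r = 0.1500+0.1000+0.0150 = 0.2650 m
S_min ≈ 0.0150+0.0208+0.0907+0.2650  ⇒  S_min = 783/2000 m

S_min = 783/2000 m = 0.3915 m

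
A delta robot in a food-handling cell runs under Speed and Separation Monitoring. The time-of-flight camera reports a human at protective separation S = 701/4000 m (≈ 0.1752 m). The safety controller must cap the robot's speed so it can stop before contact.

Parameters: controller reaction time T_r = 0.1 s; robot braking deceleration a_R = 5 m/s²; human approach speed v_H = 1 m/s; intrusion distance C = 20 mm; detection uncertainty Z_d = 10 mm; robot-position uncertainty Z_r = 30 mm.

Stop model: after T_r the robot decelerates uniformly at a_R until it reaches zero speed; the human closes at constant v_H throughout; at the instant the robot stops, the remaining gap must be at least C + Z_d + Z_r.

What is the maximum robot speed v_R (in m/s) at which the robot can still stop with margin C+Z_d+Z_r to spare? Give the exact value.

v_R_max = 1/20 m/s = 0.0500 m/s

collect terms ⇒ (1/10)·v_R² + (3/10)·v_R + (-61/4000) = 0
  disc = (3/10)² − 4·(1/10)·(-61/4000) = 961/10000 ; √disc = 31/100
  v_R = (−(3/10) + 31/100) / (2·(1/10)) = 1/20 m/s
check:
braking lasts T_s = (1/20)/5 = 0.0100 s
robot in T_r: 0.0500·0.1000 = 0.0050 m
robot under decel: 0.0500²/(2·5.0000) = 0.0003 m
human over T_r+T_s: 1.0000·(0.1000+0.0100) = 0.1100 m
C+Z_d+Z_r = 0.0200+0.0100+0.0300 = 0.0600 m
sum ≈ 0.0050+0.0003+0.1100+0.0600 ≈ 0.1752 m = S ✓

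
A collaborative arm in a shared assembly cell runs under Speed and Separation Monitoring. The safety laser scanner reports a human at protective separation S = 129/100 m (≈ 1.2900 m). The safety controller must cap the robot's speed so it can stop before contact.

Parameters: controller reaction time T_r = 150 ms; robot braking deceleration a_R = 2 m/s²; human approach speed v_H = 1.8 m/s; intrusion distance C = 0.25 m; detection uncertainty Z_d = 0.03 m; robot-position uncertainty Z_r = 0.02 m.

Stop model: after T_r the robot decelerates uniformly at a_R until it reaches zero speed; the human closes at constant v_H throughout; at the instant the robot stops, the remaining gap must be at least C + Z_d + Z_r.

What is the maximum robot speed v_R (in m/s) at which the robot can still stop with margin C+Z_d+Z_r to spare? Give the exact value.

v_R_max = 3/5 m/s = 0.6000 m/s

at the boundary: (1/4)·v² + (21/20)·v + (-18/25) = 0
  disc = (21/20)² − 4·(1/4)·(-18/25) = 729/400 ; √disc = 27/20
  v_R = (−(21/20) + 27/20) / (2·(1/4)) = 3/5 m/s
check:
T_s = v_R/a_R = (3/5)/2 = 0.3000 s
reaction-phase robot travel = 0.6000·0.1500 = 0.0900 m
robot under decel: 0.6000²/(2·2.0000) = 0.0900 m
human over T_r+T_s: 1.8000·(0.1500+0.3000) = 0.8100 m
margins: 0.2500+0.0300+0.0200 = 0.3000 m
sum ≈ 0.0900+0.0900+0.8100+0.3000 ≈ 1.2900 m = S ✓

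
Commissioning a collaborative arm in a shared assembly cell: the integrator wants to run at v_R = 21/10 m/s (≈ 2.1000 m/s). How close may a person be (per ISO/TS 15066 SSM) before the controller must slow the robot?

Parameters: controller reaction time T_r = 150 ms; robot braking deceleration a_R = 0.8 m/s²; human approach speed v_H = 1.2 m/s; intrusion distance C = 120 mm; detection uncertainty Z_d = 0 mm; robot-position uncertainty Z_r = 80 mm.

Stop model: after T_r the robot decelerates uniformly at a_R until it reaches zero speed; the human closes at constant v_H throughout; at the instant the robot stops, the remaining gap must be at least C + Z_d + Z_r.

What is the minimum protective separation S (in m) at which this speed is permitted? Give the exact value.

S_min = 5281/800 m = 6.6013 m

T_s = v_R/a_R = (21/10)/(4/5) = 2.6250 s
robot covers v_R·T_r = 2.1000·0.1500 = 0.3150 m before braking
braking distance = 2.1000²/(2·0.8000) = 2.7563 m
human closes 1.2000·2.7750 = 3.3300 m
C+Z_d+Z_r = 0.1200+0.0000+0.0800 = 0.2000 m
S_min ≈ 0.3150+2.7563+3.3300+0.2000  ⇒  S_min = 5281/800 m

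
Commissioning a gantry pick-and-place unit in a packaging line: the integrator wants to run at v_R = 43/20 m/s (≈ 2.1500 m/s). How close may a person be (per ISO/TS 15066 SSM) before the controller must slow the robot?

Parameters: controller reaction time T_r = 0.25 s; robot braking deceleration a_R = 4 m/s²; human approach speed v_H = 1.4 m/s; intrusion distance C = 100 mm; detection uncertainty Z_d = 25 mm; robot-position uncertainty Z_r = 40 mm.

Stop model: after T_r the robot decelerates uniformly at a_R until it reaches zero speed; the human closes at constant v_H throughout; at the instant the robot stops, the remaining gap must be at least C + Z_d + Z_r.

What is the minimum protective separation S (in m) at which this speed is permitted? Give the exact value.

S_min = 305/128 m = 2.3828 m

stop time T_s = (43/20)/4 = 0.5375 s
reaction-phase robot travel = 2.1500·0.2500 = 0.5375 m
robot covers 2.1500·0.5375 − ½·4.0000·0.5375² = 0.5778 m while stopping
human closes 1.4000·0.7875 = 1.1025 m
C+Z_d+Z_r = 0.1000+0.0250+0.0400 = 0.1650 m
S_min ≈ 0.5375+0.5778+1.1025+0.1650  ⇒  S_min = 305/128 m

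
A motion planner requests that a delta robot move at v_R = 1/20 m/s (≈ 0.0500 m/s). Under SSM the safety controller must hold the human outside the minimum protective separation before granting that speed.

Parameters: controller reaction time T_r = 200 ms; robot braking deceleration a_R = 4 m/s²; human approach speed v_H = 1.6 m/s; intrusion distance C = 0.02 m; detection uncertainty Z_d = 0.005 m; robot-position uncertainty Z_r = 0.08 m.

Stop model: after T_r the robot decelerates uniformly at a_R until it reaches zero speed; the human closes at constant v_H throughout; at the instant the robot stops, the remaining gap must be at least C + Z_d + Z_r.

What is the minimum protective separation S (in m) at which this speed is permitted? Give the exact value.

T_s = v_R/a_R = (1/20)/4 = 0.0125 s
robot covers v_R·T_r = 0.0500·0.2000 = 0.0100 m before braking
robot under decel: 0.0500²/(2·4.0000) = 0.0003 m
person approaches 1.6000·(0.2000+0.0125) = 0.3400 m
C+Z_d+Z_r = 0.0200+0.0050+0.0800 = 0.1050 m
S_min ≈ 0.0100+0.0003+0.3400+0.1050  ⇒  S_min = 1457/3200 m

S_min = 1457/3200 m = 0.4553 m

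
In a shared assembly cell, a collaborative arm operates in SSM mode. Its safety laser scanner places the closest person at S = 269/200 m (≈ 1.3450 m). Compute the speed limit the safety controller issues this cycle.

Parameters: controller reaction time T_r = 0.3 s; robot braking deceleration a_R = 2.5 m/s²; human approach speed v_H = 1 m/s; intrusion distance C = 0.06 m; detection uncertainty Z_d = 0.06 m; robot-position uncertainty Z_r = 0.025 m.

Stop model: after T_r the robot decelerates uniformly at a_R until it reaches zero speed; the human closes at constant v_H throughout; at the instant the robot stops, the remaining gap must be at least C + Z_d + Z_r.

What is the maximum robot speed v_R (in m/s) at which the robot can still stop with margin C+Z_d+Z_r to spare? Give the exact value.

quadratic (1/5)·v² + (7/10)·v + (-9/10) = 0
  disc = (7/10)² − 4·(1/5)·(-9/10) = 121/100 ; √disc = 11/10
  v_R = (−(7/10) + 11/10) / (2·(1/5)) = 1 m/s
check:
stop time T_s = 1/(5/2) = 0.4000 s
reaction-phase robot travel = 1.0000·0.3000 = 0.3000 m
robot under decel: 1.0000²/(2·2.5000) = 0.2000 m
human over T_r+T_s: 1.0000·(0.3000+0.4000) = 0.7000 m
residual clearance needed = 0.0600+0.0600+0.0250 = 0.1450 m
sum ≈ 0.3000+0.2000+0.7000+0.1450 ≈ 1.3450 m = S ✓

v_R_max = 1 m/s = 1.0000 m/s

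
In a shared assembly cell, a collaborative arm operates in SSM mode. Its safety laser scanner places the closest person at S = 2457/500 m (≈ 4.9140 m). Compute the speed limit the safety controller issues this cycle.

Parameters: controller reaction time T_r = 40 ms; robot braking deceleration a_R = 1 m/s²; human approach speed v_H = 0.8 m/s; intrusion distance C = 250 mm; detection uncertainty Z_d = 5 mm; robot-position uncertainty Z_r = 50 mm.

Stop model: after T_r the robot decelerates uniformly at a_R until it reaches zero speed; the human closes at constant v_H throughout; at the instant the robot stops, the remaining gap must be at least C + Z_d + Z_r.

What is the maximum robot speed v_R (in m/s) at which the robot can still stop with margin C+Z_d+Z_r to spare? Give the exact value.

v_R_max = 23/10 m/s = 2.3000 m/s

quadratic (1/2)·v² + (21/25)·v + (-4577/1000) = 0
  disc = (21/25)² − 4·(1/2)·(-4577/1000) = 24649/2500 ; √disc = 157/50
  v_R = (−(21/25) + 157/50) / (2·(1/2)) = 23/10 m/s
check:
T_s = v_R/a_R = (23/10)/1 = 2.3000 s
robot in T_r: 2.3000·0.0400 = 0.0920 m
braking distance = 2.3000²/(2·1.0000) = 2.6450 m
human closes 0.8000·2.3400 = 1.8720 m
C+Z_d+Z_r = 0.2500+0.0050+0.0500 = 0.3050 m
sum ≈ 0.0920+2.6450+1.8720+0.3050 ≈ 4.9140 m = S ✓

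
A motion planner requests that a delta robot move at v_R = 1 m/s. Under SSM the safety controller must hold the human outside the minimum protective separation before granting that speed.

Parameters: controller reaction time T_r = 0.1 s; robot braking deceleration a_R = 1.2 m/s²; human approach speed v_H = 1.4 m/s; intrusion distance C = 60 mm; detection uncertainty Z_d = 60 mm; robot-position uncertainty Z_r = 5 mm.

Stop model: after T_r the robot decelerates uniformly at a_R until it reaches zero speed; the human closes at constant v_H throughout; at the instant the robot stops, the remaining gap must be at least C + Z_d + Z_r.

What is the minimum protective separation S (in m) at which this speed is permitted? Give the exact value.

S_min = 1169/600 m = 1.9483 m

braking lasts T_s = 1/(6/5) = 0.8333 s
reaction-phase robot travel = 1.0000·0.1000 = 0.1000 m
robot covers 1.0000·0.8333 − ½·1.2000·0.8333² = 0.4167 m while stopping
human over T_r+T_s: 1.4000·(0.1000+0.8333) = 1.3067 m
C+Z_d+Z_r = 0.0600+0.0600+0.0050 = 0.1250 m
S_min ≈ 0.1000+0.4167+1.3067+0.1250  ⇒  S_min = 1169/600 m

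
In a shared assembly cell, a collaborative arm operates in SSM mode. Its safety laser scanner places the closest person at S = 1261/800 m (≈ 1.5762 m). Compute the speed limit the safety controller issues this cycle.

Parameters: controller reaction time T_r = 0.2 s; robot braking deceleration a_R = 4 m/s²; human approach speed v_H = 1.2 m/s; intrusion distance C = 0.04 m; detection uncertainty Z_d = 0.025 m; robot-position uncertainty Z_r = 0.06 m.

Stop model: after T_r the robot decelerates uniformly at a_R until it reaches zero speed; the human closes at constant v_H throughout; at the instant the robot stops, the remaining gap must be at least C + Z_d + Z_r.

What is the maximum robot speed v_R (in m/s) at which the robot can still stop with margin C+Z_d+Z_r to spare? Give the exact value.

at the boundary: (1/8)·v² + (1/2)·v + (-969/800) = 0
  disc = (1/2)² − 4·(1/8)·(-969/800) = 1369/1600 ; √disc = 37/40
  v_R = (−(1/2) + 37/40) / (2·(1/8)) = 17/10 m/s
check:
T_s = v_R/a_R = (17/10)/4 = 0.4250 s
robot covers v_R·T_r = 1.7000·0.2000 = 0.3400 m before braking
braking distance = 1.7000²/(2·4.0000) = 0.3613 m
human closes 1.2000·0.6250 = 0.7500 m
residual clearance needed = 0.0400+0.0250+0.0600 = 0.1250 m
sum ≈ 0.3400+0.3613+0.7500+0.1250 ≈ 1.5762 m = S ✓

v_R_max = 17/10 m/s = 1.7000 m/s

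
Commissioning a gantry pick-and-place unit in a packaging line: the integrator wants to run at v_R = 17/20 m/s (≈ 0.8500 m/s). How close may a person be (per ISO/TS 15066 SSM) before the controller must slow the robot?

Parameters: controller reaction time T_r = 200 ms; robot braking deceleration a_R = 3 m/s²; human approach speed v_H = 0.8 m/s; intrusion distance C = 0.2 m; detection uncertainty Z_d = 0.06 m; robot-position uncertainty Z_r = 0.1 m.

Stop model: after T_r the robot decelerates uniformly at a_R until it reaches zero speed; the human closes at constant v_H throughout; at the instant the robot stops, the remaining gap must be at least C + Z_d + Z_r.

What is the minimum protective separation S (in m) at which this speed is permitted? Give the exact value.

T_s = v_R/a_R = (17/20)/3 = 0.2833 s
reaction-phase robot travel = 0.8500·0.2000 = 0.1700 m
braking distance = 0.8500²/(2·3.0000) = 0.1204 m
human over T_r+T_s: 0.8000·(0.2000+0.2833) = 0.3867 m
C+Z_d+Z_r = 0.2000+0.0600+0.1000 = 0.3600 m
S_min ≈ 0.1700+0.1204+0.3867+0.3600  ⇒  S_min = 2489/2400 m

S_min = 2489/2400 m = 1.0371 m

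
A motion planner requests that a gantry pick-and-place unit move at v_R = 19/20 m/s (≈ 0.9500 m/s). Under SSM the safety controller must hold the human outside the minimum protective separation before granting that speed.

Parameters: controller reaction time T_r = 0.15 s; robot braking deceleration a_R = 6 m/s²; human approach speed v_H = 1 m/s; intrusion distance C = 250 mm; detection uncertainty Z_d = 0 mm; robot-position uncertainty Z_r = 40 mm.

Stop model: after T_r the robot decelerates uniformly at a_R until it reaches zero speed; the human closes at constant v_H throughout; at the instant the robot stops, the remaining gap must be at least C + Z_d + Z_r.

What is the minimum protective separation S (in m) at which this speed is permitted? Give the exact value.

braking lasts T_s = (19/20)/6 = 0.1583 s
robot in T_r: 0.9500·0.1500 = 0.1425 m
robot under decel: 0.9500²/(2·6.0000) = 0.0752 m
human over T_r+T_s: 1.0000·(0.1500+0.1583) = 0.3083 m
C+Z_d+Z_r = 0.2500+0.0000+0.0400 = 0.2900 m
S_min ≈ 0.1425+0.0752+0.3083+0.2900  ⇒  S_min = 3917/4800 m

S_min = 3917/4800 m = 0.8160 m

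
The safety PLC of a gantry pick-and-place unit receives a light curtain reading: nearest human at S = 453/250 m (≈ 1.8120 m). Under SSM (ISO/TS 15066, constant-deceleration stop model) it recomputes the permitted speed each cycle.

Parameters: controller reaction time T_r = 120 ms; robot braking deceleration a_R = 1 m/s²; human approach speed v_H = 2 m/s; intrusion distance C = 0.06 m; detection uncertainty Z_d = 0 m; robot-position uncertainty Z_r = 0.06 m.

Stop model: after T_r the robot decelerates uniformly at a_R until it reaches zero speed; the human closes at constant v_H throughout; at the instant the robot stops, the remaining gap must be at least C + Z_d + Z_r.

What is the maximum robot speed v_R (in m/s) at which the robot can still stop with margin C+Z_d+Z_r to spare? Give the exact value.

at the boundary: (1/2)·v² + (53/25)·v + (-363/250) = 0
  disc = (53/25)² − 4·(1/2)·(-363/250) = 4624/625 ; √disc = 68/25
  v_R = (−(53/25) + 68/25) / (2·(1/2)) = 3/5 m/s
check:
braking lasts T_s = (3/5)/1 = 0.6000 s
robot in T_r: 0.6000·0.1200 = 0.0720 m
robot under decel: 0.6000²/(2·1.0000) = 0.1800 m
human over T_r+T_s: 2.0000·(0.1200+0.6000) = 1.4400 m
margins: 0.0600+0.0000+0.0600 = 0.1200 m
sum ≈ 0.0720+0.1800+1.4400+0.1200 ≈ 1.8120 m = S ✓

v_R_max = 3/5 m/s = 0.6000 m/s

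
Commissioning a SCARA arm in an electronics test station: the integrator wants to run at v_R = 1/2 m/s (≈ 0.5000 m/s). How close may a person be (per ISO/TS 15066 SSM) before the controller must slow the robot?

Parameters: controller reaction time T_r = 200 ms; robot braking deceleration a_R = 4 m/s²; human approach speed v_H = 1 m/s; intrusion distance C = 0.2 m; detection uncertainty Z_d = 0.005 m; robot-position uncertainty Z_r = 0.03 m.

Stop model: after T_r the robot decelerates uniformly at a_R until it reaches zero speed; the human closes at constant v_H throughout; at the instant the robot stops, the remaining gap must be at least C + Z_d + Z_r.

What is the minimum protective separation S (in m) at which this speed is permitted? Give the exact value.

S_min = 553/800 m = 0.6913 m

T_s = v_R/a_R = (1/2)/4 = 0.1250 s
robot in T_r: 0.5000·0.2000 = 0.1000 m
robot covers 0.5000·0.1250 − ½·4.0000·0.1250² = 0.0312 m while stopping
human over T_r+T_s: 1.0000·(0.2000+0.1250) = 0.3250 m
margins: 0.2000+0.0050+0.0300 = 0.2350 m
S_min ≈ 0.1000+0.0312+0.3250+0.2350  ⇒  S_min = 553/800 m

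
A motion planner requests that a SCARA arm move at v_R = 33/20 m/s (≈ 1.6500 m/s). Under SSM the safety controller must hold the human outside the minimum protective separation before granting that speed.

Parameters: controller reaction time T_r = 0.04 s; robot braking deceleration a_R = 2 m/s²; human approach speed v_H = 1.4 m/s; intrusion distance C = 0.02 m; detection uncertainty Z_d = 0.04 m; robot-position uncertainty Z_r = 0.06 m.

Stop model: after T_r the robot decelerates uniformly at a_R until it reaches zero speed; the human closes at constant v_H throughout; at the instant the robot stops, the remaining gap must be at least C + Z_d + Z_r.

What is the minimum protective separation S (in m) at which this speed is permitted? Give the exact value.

S_min = 16621/8000 m = 2.0776 m

T_s = v_R/a_R = (33/20)/2 = 0.8250 s
reaction-phase robot travel = 1.6500·0.0400 = 0.0660 m
robot covers 1.6500·0.8250 − ½·2.0000·0.8250² = 0.6806 m while stopping
human over T_r+T_s: 1.4000·(0.0400+0.8250) = 1.2110 m
margins: 0.0200+0.0400+0.0600 = 0.1200 m
S_min ≈ 0.0660+0.6806+1.2110+0.1200  ⇒  S_min = 16621/8000 m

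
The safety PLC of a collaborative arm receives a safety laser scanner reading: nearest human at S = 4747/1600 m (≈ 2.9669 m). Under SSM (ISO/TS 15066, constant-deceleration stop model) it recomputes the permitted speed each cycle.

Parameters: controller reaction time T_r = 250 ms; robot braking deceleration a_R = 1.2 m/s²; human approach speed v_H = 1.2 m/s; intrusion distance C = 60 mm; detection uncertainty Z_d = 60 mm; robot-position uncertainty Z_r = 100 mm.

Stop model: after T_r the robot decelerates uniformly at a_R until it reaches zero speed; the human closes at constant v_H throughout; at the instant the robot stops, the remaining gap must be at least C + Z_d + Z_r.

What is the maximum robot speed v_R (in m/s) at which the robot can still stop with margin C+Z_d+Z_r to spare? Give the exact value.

v_R_max = 27/20 m/s = 1.3500 m/s

at the boundary: (5/12)·v² + (5/4)·v + (-783/320) = 0
  disc = (5/4)² − 4·(5/12)·(-783/320) = 361/64 ; √disc = 19/8
  v_R = (−(5/4) + 19/8) / (2·(5/12)) = 27/20 m/s
check:
stop time T_s = (27/20)/(6/5) = 1.1250 s
reaction-phase robot travel = 1.3500·0.2500 = 0.3375 m
robot covers 1.3500·1.1250 − ½·1.2000·1.1250² = 0.7594 m while stopping
human closes 1.2000·1.3750 = 1.6500 m
C+Z_d+Z_r = 0.0600+0.0600+0.1000 = 0.2200 m
sum ≈ 0.3375+0.7594+1.6500+0.2200 ≈ 2.9669 m = S ✓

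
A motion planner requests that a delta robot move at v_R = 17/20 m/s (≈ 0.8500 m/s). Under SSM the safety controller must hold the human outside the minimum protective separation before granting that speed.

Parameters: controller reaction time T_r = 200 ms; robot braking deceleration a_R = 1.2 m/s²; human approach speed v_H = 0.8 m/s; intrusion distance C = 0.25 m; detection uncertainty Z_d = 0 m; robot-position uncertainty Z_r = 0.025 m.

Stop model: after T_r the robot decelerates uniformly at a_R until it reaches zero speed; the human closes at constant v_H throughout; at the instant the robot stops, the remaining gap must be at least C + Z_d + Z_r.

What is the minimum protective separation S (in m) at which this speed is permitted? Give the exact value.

braking lasts T_s = (17/20)/(6/5) = 0.7083 s
reaction-phase robot travel = 0.8500·0.2000 = 0.1700 m
braking distance = 0.8500²/(2·1.2000) = 0.3010 m
person approaches 0.8000·(0.2000+0.7083) = 0.7267 m
residual clearance needed = 0.2500+0.0000+0.0250 = 0.2750 m
S_min ≈ 0.1700+0.3010+0.7267+0.2750  ⇒  S_min = 7069/4800 m

S_min = 7069/4800 m = 1.4727 m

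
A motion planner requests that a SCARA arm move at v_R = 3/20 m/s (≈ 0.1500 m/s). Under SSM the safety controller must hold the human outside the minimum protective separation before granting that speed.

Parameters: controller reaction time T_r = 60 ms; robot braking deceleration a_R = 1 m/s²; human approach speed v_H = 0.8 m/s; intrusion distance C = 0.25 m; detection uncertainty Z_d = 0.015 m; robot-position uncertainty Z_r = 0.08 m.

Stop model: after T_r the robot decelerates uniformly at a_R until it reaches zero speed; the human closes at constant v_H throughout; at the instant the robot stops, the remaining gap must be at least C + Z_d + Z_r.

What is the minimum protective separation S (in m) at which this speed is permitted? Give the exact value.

S_min = 2133/4000 m = 0.5333 m

braking lasts T_s = (3/20)/1 = 0.1500 s
reaction-phase robot travel = 0.1500·0.0600 = 0.0090 m
braking distance = 0.1500²/(2·1.0000) = 0.0112 m
human closes 0.8000·0.2100 = 0.1680 m
margins: 0.2500+0.0150+0.0800 = 0.3450 m
S_min ≈ 0.0090+0.0112+0.1680+0.3450  ⇒  S_min = 2133/4000 m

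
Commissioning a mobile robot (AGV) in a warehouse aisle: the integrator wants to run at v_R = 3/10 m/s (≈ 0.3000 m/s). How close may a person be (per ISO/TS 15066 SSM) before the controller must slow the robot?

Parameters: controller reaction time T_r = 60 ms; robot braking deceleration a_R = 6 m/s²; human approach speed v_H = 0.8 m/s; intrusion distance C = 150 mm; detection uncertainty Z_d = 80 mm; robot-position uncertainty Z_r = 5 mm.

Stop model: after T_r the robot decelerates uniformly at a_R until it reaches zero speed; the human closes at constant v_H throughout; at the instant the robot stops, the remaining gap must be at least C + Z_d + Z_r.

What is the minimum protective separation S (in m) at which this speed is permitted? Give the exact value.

S_min = 697/2000 m = 0.3485 m

T_s = v_R/a_R = (3/10)/6 = 0.0500 s
robot in T_r: 0.3000·0.0600 = 0.0180 m
robot under decel: 0.3000²/(2·6.0000) = 0.0075 m
human over T_r+T_s: 0.8000·(0.0600+0.0500) = 0.0880 m
residual clearance needed = 0.1500+0.0800+0.0050 = 0.2350 m
S_min ≈ 0.0180+0.0075+0.0880+0.2350  ⇒  S_min = 697/2000 m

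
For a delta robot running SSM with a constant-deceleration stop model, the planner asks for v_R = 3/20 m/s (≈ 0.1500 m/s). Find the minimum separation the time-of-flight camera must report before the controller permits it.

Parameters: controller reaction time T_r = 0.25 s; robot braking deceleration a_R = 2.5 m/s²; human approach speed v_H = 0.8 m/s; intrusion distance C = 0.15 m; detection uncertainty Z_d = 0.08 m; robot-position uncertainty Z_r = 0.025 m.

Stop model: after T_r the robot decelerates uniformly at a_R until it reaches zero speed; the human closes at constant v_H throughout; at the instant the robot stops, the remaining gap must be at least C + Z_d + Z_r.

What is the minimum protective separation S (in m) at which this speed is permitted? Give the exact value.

S_min = 109/200 m = 0.5450 m

T_s = v_R/a_R = (3/20)/(5/2) = 0.0600 s
robot in T_r: 0.1500·0.2500 = 0.0375 m
braking distance = 0.1500²/(2·2.5000) = 0.0045 m
person approaches 0.8000·(0.2500+0.0600) = 0.2480 m
residual clearance needed = 0.1500+0.0800+0.0250 = 0.2550 m
S_min ≈ 0.0375+0.0045+0.2480+0.2550  ⇒  S_min = 109/200 m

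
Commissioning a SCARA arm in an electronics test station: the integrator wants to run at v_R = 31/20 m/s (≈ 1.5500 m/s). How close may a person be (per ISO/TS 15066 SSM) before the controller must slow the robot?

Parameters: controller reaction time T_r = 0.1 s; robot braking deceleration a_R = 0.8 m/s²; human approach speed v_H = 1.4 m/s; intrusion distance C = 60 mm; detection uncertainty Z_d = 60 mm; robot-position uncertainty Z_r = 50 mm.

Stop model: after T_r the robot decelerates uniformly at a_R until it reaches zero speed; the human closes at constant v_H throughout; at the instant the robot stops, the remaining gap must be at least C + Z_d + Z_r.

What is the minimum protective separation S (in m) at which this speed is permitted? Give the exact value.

S_min = 14973/3200 m = 4.6791 m

braking lasts T_s = (31/20)/(4/5) = 1.9375 s
reaction-phase robot travel = 1.5500·0.1000 = 0.1550 m
robot under decel: 1.5500²/(2·0.8000) = 1.5016 m
human closes 1.4000·2.0375 = 2.8525 m
C+Z_d+Z_r = 0.0600+0.0600+0.0500 = 0.1700 m
S_min ≈ 0.1550+1.5016+2.8525+0.1700  ⇒  S_min = 14973/3200 m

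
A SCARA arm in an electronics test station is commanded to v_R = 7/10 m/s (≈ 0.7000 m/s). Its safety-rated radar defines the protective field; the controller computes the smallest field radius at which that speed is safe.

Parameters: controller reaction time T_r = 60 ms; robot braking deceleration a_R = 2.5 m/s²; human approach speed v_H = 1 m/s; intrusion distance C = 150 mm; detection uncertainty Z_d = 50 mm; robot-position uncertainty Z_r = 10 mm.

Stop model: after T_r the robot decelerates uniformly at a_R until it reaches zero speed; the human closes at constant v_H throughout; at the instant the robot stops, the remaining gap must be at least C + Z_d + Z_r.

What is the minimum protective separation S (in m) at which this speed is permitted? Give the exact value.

stop time T_s = (7/10)/(5/2) = 0.2800 s
robot in T_r: 0.7000·0.0600 = 0.0420 m
robot under decel: 0.7000²/(2·2.5000) = 0.0980 m
person approaches 1.0000·(0.0600+0.2800) = 0.3400 m
residual clearance needed = 0.1500+0.0500+0.0100 = 0.2100 m
S_min ≈ 0.0420+0.0980+0.3400+0.2100  ⇒  S_min = 69/100 m

S_min = 69/100 m = 0.6900 m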